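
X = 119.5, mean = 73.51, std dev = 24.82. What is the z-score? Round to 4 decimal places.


z = (X - mu) / sigma
X - mu = 119.5 - 73.51 = 45.99
z = 45.99 / 24.82 = 63/34 ≈ 1.852941

1.8529


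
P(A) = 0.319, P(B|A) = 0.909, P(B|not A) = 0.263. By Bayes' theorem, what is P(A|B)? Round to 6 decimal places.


P(A|B) = P(B|A)*P(A) / P(B), P(B) = P(B|A)*P(A) + P(B|not A)*P(not A)
P(B|A)*P(A) = 0.909 * 0.319 = 0.289971
P(B|not A)*P(not A) = 0.263 * 0.681 = 0.179103
P(B) = 0.289971 + 0.179103 = 0.469074
P(A|B) = 0.289971 / 0.469074 ≈ 0.61817752

0.618178


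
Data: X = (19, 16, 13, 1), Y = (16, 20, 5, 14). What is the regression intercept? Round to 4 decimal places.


a = ybar - b*xbar, where b = sum((xi-xbar)(yi-ybar)) / sum((xi-xbar)^2)
n = 4, xbar = 49/4 = 12.25, ybar = 55/4 = 13.75
Sxy = sum((xi-xbar)(yi-ybar)) = 29.25
Sxx = sum((xi-xbar)^2) = 186.75
b = Sxy / Sxx = 13/83 ≈ 0.156627
a = 13.75 - 0.156627 * 12.25 = 982/83 ≈ 11.831325

11.8313


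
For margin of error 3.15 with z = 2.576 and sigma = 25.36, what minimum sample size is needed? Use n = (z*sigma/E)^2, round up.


z*sigma/E = 2.576 * 25.36 / 3.15 = 116656/5625 ≈ 20.738844
(z*sigma/E)^2 ≈ 430.099669
round up: n = 431

431


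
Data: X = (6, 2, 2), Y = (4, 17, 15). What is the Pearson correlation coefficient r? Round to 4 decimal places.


r = sum((xi-xbar)(yi-ybar)) / sqrt(sum((xi-xbar)^2) * sum((yi-ybar)^2))
n = 3, xbar = 10/3 ≈ 3.333333, ybar = 36/3 = 12
Sxy = sum((xi-xbar)(yi-ybar)) = -32
Sxx = sum((xi-xbar)^2) = 32/3 ≈ 10.666667
Syy = sum((yi-ybar)^2) = 98
sqrt(Sxx*Syy) ≈ 32.331615
r = Sxy / sqrt(Sxx*Syy) = -32 / 32.331615 ≈ -0.989743

-0.9897


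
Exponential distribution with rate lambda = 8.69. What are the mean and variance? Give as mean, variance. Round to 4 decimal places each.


mean = 1/lam, var = 1/lam^2
mean = 1 / 8.69 = 100/869 ≈ 0.115075
lam^2 = 8.69^2 = 75.5161
var = 1 / 75.5161 ≈ 0.013242

0.1151, 0.0132


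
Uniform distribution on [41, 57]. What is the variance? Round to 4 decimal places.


Var = (b-a)^2 / 12
(b-a)^2 = (57 - 41)^2 = 256
Var = 256/12 ≈ 21.333333

21.3333


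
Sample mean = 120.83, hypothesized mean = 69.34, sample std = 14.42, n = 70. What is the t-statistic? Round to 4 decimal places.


t = (xbar - mu0) / (s/sqrt(n))
xbar - mu0 = 120.83 - 69.34 = 51.49
sqrt(70) ≈ 8.36660027
s/sqrt(n) = 14.42 / 8.36660027 ≈ 1.72351965
t = 51.49 / 1.72351965 ≈ 29.874913

29.8749


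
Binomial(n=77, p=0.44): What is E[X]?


E[X] = n*p = 77 * 0.44 = 33.88

33.88


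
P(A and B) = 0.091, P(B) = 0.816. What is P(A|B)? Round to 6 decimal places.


P(A|B) = P(A and B) / P(B) = 0.091 / 0.816 = 91/816 ≈ 0.11151961

0.111520


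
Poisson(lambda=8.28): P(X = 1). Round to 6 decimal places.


P = e^(-lam) * lam^k / k!
e^(-8.28) ≈ 0.0002535372
lam^k = 8.28^1 = 8.28
k! = 1! = 1
P = 0.0002535372 * 8.28 / 1 ≈ 0.002099

0.002099


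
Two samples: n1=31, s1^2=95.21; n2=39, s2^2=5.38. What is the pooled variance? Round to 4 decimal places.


sp^2 = ((n1-1)*s1^2 + (n2-1)*s2^2)/(n1+n2-2)
(n1-1)*s1^2 = 30 * 95.21 = 2856.3
(n2-1)*s2^2 = 38 * 5.38 = 204.44
numerator = 2856.3 + 204.44 = 3060.74
n1+n2-2 = 68
sp^2 = 3060.74 / 68 = 153037/3400 ≈ 45.010882

45.0109


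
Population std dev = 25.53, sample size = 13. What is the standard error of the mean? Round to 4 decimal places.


SE = sigma / sqrt(n)
sqrt(13) ≈ 3.605551
SE = 25.53 / 3.605551 ≈ 7.080748

7.0807


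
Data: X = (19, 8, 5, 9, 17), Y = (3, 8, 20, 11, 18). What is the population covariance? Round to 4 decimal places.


Cov = (1/n)*sum((xi-xbar)(yi-ybar))
n = 5, xbar = 58/5 = 11.6, ybar = 60/5 = 12
sum((xi-xbar)(yi-ybar)) = -70
Cov = -70 / 5 = -14

-14.0000


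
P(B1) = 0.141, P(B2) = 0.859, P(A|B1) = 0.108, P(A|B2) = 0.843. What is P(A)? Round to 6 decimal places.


P(A) = P(A|B1)*P(B1) + P(A|B2)*P(B2)
P(A|B1)*P(B1) = 0.108 * 0.141 = 0.015228
P(A|B2)*P(B2) = 0.843 * 0.859 = 0.724137
P(A) = 0.015228 + 0.724137 = 0.739365

0.739365


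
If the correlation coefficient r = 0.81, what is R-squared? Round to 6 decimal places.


R^2 = r^2 = (0.81)^2 = 0.6561

0.656100


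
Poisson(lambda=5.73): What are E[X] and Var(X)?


E[X] = Var(X) = lambda = 5.73

5.73, 5.73


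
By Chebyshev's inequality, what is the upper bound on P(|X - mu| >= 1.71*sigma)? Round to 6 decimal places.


P <= 1/k^2
k^2 = 1.71^2 = 2.9241
1/k^2 = 1 / 2.9241 ≈ 0.34198557

0.341986


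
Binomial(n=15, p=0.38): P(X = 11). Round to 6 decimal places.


P = C(n,k) * p^k * (1-p)^(n-k)
C(15,11) = 1365
p^k = 0.38^11 ≈ 0.00002385721
(1-p)^(n-k) = 0.62^4 ≈ 0.1477634
P = 1365 * 0.00002385721 * 0.1477634 ≈ 0.004812

0.004812


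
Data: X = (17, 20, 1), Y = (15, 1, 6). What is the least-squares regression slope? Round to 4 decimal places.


b = sum((xi-xbar)(yi-ybar)) / sum((xi-xbar)^2)
n = 3, xbar = 38/3 ≈ 12.666667, ybar = 22/3 ≈ 7.333333
Sxy = sum((xi-xbar)(yi-ybar)) = 7/3 ≈ 2.333333
Sxx = sum((xi-xbar)^2) = 626/3 ≈ 208.666667
b = Sxy / Sxx = 7/626 ≈ 0.011182

0.0112


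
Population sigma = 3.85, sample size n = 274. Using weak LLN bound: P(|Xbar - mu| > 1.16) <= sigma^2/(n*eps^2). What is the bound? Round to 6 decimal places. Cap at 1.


bound = min(1, sigma^2/(n*eps^2))
sigma^2 = 3.85^2 = 14.8225
n*eps^2 = 274 * 1.16^2 = 274 * 1.3456 = 368.6944
sigma^2/(n*eps^2) = 14.8225 / 368.6944 ≈ 0.04020267

0.040203


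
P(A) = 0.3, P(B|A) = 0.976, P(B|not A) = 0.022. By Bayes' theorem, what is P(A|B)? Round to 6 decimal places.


P(A|B) = P(B|A)*P(A) / P(B), P(B) = P(B|A)*P(A) + P(B|not A)*P(not A)
P(B|A)*P(A) = 0.976 * 0.3 = 0.2928
P(B|not A)*P(not A) = 0.022 * 0.7 = 0.0154
P(B) = 0.2928 + 0.0154 = 0.3082
P(A|B) = 0.2928 / 0.3082 = 1464/1541 ≈ 0.95003245

0.950032


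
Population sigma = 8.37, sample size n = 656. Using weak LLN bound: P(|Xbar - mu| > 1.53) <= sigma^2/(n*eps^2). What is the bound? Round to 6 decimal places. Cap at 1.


bound = min(1, sigma^2/(n*eps^2))
sigma^2 = 8.37^2 = 70.0569
n*eps^2 = 656 * 1.53^2 = 656 * 2.3409 = 1535.6304
sigma^2/(n*eps^2) = 70.0569 / 1535.6304 ≈ 0.04562094

0.045621


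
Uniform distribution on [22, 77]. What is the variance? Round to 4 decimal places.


Var = (b-a)^2 / 12
(b-a)^2 = (77 - 22)^2 = 3025
Var = 3025/12 ≈ 252.083333

252.0833


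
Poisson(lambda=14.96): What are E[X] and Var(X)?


E[X] = Var(X) = lambda = 14.96

14.96, 14.96


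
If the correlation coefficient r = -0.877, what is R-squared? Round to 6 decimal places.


R^2 = r^2 = (-0.877)^2 = 0.769129

0.769129


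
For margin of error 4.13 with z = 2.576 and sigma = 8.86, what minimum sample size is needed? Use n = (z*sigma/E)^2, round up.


z*sigma/E = 2.576 * 8.86 / 4.13 = 40756/7375 ≈ 5.526237
(z*sigma/E)^2 ≈ 30.539299
round up: n = 31

31


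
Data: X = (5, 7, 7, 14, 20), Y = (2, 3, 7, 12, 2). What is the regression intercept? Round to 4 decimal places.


a = ybar - b*xbar, where b = sum((xi-xbar)(yi-ybar)) / sum((xi-xbar)^2)
n = 5, xbar = 53/5 = 10.6, ybar = 26/5 = 5.2
Sxy = sum((xi-xbar)(yi-ybar)) = 12.4
Sxx = sum((xi-xbar)^2) = 157.2
b = Sxy / Sxx = 31/393 ≈ 0.078880
a = 5.2 - 0.078880 * 10.6 = 1715/393 ≈ 4.363868

4.3639


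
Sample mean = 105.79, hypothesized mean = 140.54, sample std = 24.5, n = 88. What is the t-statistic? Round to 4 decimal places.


t = (xbar - mu0) / (s/sqrt(n))
xbar - mu0 = 105.79 - 140.54 = -34.75
sqrt(88) ≈ 9.38083152
s/sqrt(n) = 24.5 / 9.38083152 ≈ 2.61170878
t = -34.75 / 2.61170878 ≈ -13.305465

-13.3055


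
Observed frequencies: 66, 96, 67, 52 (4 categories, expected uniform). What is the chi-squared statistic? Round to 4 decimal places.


chi2 = sum((O-E)^2/E), E = total/4
total = 281, E = 281/4 = 70.25
(66 - 70.25)^2 / 70.25 = 18.0625 / 70.25 = 289/1124 ≈ 0.257117
(96 - 70.25)^2 / 70.25 = 663.0625 / 70.25 = 10609/1124 ≈ 9.438612
(67 - 70.25)^2 / 70.25 = 10.5625 / 70.25 = 169/1124 ≈ 0.150356
(52 - 70.25)^2 / 70.25 = 333.0625 / 70.25 = 5329/1124 ≈ 4.741103
chi2 = 4099/281 ≈ 14.587189

14.5872


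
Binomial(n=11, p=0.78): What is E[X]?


E[X] = n*p = 11 * 0.78 = 8.58

8.58


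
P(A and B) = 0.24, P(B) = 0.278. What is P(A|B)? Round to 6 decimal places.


P(A|B) = P(A and B) / P(B) = 0.24 / 0.278 = 120/139 ≈ 0.86330935

0.863309


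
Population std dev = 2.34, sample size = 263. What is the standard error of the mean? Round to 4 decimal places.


SE = sigma / sqrt(n)
sqrt(263) ≈ 16.217275
SE = 2.34 / 16.217275 ≈ 0.144291

0.1443


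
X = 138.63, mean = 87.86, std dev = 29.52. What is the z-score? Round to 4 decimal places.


z = (X - mu) / sigma
X - mu = 138.63 - 87.86 = 50.77
z = 50.77 / 29.52 = 5077/2952 ≈ 1.719851

1.7199


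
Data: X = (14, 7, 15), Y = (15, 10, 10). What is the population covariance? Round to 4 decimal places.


Cov = (1/n)*sum((xi-xbar)(yi-ybar))
n = 3, xbar = 36/3 = 12, ybar = 35/3 ≈ 11.666667
sum((xi-xbar)(yi-ybar)) = 10
Cov = 10 / 3 = 10/3 ≈ 3.333333

3.3333


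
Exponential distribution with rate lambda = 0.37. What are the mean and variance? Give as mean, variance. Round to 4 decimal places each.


mean = 1/lam, var = 1/lam^2
mean = 1 / 0.37 = 100/37 ≈ 2.702703
lam^2 = 0.37^2 = 0.1369
var = 1 / 0.1369 = 10000/1369 ≈ 7.304602

2.7027, 7.3046


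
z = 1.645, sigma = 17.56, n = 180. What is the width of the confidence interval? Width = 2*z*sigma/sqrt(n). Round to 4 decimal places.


width = 2*z*sigma/sqrt(n)
2*z*sigma = 2 * 1.645 * 17.56 = 57.7724
sqrt(180) ≈ 13.416408
width = 57.7724 / 13.416408 ≈ 4.306100

4.3061


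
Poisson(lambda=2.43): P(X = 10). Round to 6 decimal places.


P = e^(-lam) * lam^k / k!
e^(-2.43) ≈ 0.08803683
lam^k = 2.43^10 ≈ 7178.979877
k! = 10! = 3628800
P = 0.08803683 * 7178.979877 / 3628800 ≈ 0.000174

0.000174


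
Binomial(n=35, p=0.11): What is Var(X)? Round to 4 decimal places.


Var = n*p*(1-p) = 35 * 0.11 * 0.89 = 3.4265

3.4265


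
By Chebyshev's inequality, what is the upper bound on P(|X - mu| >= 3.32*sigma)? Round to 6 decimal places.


P <= 1/k^2
k^2 = 3.32^2 = 11.0224
1/k^2 = 1 / 11.0224 = 625/6889 ≈ 0.09072434

0.090724


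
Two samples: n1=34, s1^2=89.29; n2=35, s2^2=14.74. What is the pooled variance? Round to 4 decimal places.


sp^2 = ((n1-1)*s1^2 + (n2-1)*s2^2)/(n1+n2-2)
(n1-1)*s1^2 = 33 * 89.29 = 2946.57
(n2-1)*s2^2 = 34 * 14.74 = 501.16
numerator = 2946.57 + 501.16 = 3447.73
n1+n2-2 = 67
sp^2 = 3447.73 / 67 = 344773/6700 ≈ 51.458657

51.4587


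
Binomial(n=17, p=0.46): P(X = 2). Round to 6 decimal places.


P = C(n,k) * p^k * (1-p)^(n-k)
C(17,2) = 136
p^k = 0.46^2 = 0.2116
(1-p)^(n-k) = 0.54^15 ≈ 0.00009680692
P = 136 * 0.2116 * 0.00009680692 ≈ 0.002786

0.002786


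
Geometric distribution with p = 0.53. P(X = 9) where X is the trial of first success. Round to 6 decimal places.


P = (1-p)^(k-1) * p
(1-p)^(k-1) = 0.47^8 ≈ 0.002381129
P = 0.002381129 * 0.53 ≈ 0.001261998

0.001262


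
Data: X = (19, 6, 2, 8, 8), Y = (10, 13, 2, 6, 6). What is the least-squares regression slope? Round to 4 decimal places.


b = sum((xi-xbar)(yi-ybar)) / sum((xi-xbar)^2)
n = 5, xbar = 43/5 = 8.6, ybar = 37/5 = 7.4
Sxy = sum((xi-xbar)(yi-ybar)) = 49.8
Sxx = sum((xi-xbar)^2) = 159.2
b = Sxy / Sxx = 249/796 ≈ 0.312814

0.3128


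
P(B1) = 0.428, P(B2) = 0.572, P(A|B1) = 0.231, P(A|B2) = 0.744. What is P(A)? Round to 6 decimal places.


P(A) = P(A|B1)*P(B1) + P(A|B2)*P(B2)
P(A|B1)*P(B1) = 0.231 * 0.428 = 0.098868
P(A|B2)*P(B2) = 0.744 * 0.572 = 0.425568
P(A) = 0.098868 + 0.425568 = 0.524436

0.524436


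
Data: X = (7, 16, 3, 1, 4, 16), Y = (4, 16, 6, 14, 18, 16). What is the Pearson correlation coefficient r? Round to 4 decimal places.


r = sum((xi-xbar)(yi-ybar)) / sqrt(sum((xi-xbar)^2) * sum((yi-ybar)^2))
n = 6, xbar = 47/6 ≈ 7.833333, ybar = 74/6 = 37/3 ≈ 12.333333
Sxy = sum((xi-xbar)(yi-ybar)) = 193/3 ≈ 64.333333
Sxx = sum((xi-xbar)^2) = 1313/6 ≈ 218.833333
Syy = sum((yi-ybar)^2) = 514/3 ≈ 171.333333
sqrt(Sxx*Syy) ≈ 193.632240
r = Sxy / sqrt(Sxx*Syy) = 64.333333 / 193.632240 ≈ 0.332245

0.3322


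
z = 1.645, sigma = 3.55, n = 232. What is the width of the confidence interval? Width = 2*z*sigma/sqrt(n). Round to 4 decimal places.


width = 2*z*sigma/sqrt(n)
2*z*sigma = 2 * 1.645 * 3.55 = 11.6795
sqrt(232) ≈ 15.231546
width = 11.6795 / 15.231546 ≈ 0.766797

0.7668


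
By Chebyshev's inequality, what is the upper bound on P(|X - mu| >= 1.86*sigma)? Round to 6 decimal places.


P <= 1/k^2
k^2 = 1.86^2 = 3.4596
1/k^2 = 1 / 3.4596 = 2500/8649 ≈ 0.28905076

0.289051


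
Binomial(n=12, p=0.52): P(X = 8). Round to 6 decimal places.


P = C(n,k) * p^k * (1-p)^(n-k)
C(12,8) = 495
p^k = 0.52^8 ≈ 0.005345973
(1-p)^(n-k) = 0.48^4 = 0.05308416
P = 495 * 0.005345973 * 0.05308416 ≈ 0.140474

0.140474


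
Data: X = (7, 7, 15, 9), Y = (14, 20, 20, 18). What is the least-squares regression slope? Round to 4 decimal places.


b = sum((xi-xbar)(yi-ybar)) / sum((xi-xbar)^2)
n = 4, xbar = 38/4 = 9.5, ybar = 72/4 = 18
Sxy = sum((xi-xbar)(yi-ybar)) = 16
Sxx = sum((xi-xbar)^2) = 43
b = Sxy / Sxx = 16/43 ≈ 0.372093

0.3721


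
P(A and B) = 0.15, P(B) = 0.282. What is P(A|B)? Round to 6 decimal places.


P(A|B) = P(A and B) / P(B) = 0.15 / 0.282 = 25/47 ≈ 0.53191489

0.531915


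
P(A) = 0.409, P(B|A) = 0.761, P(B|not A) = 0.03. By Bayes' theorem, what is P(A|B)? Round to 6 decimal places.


P(A|B) = P(B|A)*P(A) / P(B), P(B) = P(B|A)*P(A) + P(B|not A)*P(not A)
P(B|A)*P(A) = 0.761 * 0.409 = 0.311249
P(B|not A)*P(not A) = 0.03 * 0.591 = 0.01773
P(B) = 0.311249 + 0.01773 = 0.328979
P(A|B) = 0.311249 / 0.328979 ≈ 0.94610598

0.946106


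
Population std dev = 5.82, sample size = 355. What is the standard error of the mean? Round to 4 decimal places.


SE = sigma / sqrt(n)
sqrt(355) ≈ 18.841444
SE = 5.82 / 18.841444 ≈ 0.308894

0.3089


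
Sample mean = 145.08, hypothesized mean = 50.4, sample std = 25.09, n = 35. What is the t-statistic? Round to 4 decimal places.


t = (xbar - mu0) / (s/sqrt(n))
xbar - mu0 = 145.08 - 50.4 = 94.68
sqrt(35) ≈ 5.91607978
s/sqrt(n) = 25.09 / 5.91607978 ≈ 4.24098405
t = 94.68 / 4.24098405 ≈ 22.325007

22.3250


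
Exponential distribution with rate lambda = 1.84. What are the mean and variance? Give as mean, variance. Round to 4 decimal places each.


mean = 1/lam, var = 1/lam^2
mean = 1 / 1.84 = 25/46 ≈ 0.543478
lam^2 = 1.84^2 = 3.3856
var = 1 / 3.3856 = 625/2116 ≈ 0.295369

0.5435, 0.2954


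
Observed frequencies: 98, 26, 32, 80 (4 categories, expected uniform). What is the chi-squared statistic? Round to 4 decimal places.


chi2 = sum((O-E)^2/E), E = total/4
total = 236, E = 236/4 = 59
(98 - 59)^2 / 59 = 1521 / 59 = 1521/59 ≈ 25.779661
(26 - 59)^2 / 59 = 1089 / 59 = 1089/59 ≈ 18.457627
(32 - 59)^2 / 59 = 729 / 59 = 729/59 ≈ 12.355932
(80 - 59)^2 / 59 = 441 / 59 = 441/59 ≈ 7.474576
chi2 = 3780/59 ≈ 64.067797

64.0678


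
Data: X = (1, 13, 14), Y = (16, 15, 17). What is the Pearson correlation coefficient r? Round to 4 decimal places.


r = sum((xi-xbar)(yi-ybar)) / sqrt(sum((xi-xbar)^2) * sum((yi-ybar)^2))
n = 3, xbar = 28/3 ≈ 9.333333, ybar = 48/3 = 16
Sxy = sum((xi-xbar)(yi-ybar)) = 1
Sxx = sum((xi-xbar)^2) = 314/3 ≈ 104.666667
Syy = sum((yi-ybar)^2) = 2
sqrt(Sxx*Syy) ≈ 14.468356
r = Sxy / sqrt(Sxx*Syy) = 1 / 14.468356 ≈ 0.069116

0.0691


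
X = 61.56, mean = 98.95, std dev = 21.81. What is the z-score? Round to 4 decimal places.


z = (X - mu) / sigma
X - mu = 61.56 - 98.95 = -37.39
z = -37.39 / 21.81 = -3739/2181 ≈ -1.714351

-1.7144


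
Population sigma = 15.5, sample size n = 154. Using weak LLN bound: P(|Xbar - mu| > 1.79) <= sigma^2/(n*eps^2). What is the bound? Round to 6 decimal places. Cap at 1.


bound = min(1, sigma^2/(n*eps^2))
sigma^2 = 15.5^2 = 240.25
n*eps^2 = 154 * 1.79^2 = 154 * 3.2041 = 493.4314
sigma^2/(n*eps^2) = 240.25 / 493.4314 ≈ 0.48689646

0.486896


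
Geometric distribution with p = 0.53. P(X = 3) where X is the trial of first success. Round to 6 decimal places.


P = (1-p)^(k-1) * p
(1-p)^(k-1) = 0.47^2 = 0.2209
P = 0.2209 * 0.53 = 0.117077

0.117077


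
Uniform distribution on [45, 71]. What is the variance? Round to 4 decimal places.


Var = (b-a)^2 / 12
(b-a)^2 = (71 - 45)^2 = 676
Var = 676/12 ≈ 56.333333

56.3333


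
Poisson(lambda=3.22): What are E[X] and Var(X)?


E[X] = Var(X) = lambda = 3.22

3.22, 3.22


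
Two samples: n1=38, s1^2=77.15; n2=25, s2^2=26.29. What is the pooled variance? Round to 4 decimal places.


sp^2 = ((n1-1)*s1^2 + (n2-1)*s2^2)/(n1+n2-2)
(n1-1)*s1^2 = 37 * 77.15 = 2854.55
(n2-1)*s2^2 = 24 * 26.29 = 630.96
numerator = 2854.55 + 630.96 = 3485.51
n1+n2-2 = 61
sp^2 = 3485.51 / 61 = 348551/6100 ≈ 57.139508

57.1395


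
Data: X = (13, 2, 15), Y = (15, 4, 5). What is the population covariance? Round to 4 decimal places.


Cov = (1/n)*sum((xi-xbar)(yi-ybar))
n = 3, xbar = 30/3 = 10, ybar = 24/3 = 8
sum((xi-xbar)(yi-ybar)) = 38
Cov = 38 / 3 = 38/3 ≈ 12.666667

12.6667


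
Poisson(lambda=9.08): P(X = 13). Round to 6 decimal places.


P = e^(-lam) * lam^k / k!
e^(-9.08) ≈ 0.0001139216
lam^k = 9.08^13 ≈ 2851780077900.111283
k! = 13! = 6227020800
P = 0.0001139216 * 2851780077900.111283 / 6227020800 ≈ 0.052173

0.052173


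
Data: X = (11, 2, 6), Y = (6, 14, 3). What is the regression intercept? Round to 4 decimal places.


a = ybar - b*xbar, where b = sum((xi-xbar)(yi-ybar)) / sum((xi-xbar)^2)
n = 3, xbar = 19/3 ≈ 6.333333, ybar = 23/3 ≈ 7.666667
Sxy = sum((xi-xbar)(yi-ybar)) = -101/3 ≈ -33.666667
Sxx = sum((xi-xbar)^2) = 122/3 ≈ 40.666667
b = Sxy / Sxx = -101/122 ≈ -0.827869
a = 7.666667 - (-0.827869) * 6.333333 = 1575/122 ≈ 12.909836

12.9098


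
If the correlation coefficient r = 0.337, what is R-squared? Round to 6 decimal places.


R^2 = r^2 = (0.337)^2 = 0.113569

0.113569


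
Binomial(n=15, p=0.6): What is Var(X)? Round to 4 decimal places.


Var = n*p*(1-p) = 15 * 0.6 * 0.4 = 3.6

3.6000


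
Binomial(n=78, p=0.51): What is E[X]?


E[X] = n*p = 78 * 0.51 = 39.78

39.78


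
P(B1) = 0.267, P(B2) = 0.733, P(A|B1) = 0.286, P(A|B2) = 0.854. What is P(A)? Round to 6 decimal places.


P(A) = P(A|B1)*P(B1) + P(A|B2)*P(B2)
P(A|B1)*P(B1) = 0.286 * 0.267 = 0.076362
P(A|B2)*P(B2) = 0.854 * 0.733 = 0.625982
P(A) = 0.076362 + 0.625982 = 0.702344

0.702344


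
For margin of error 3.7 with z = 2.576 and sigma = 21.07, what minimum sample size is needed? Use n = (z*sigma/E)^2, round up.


z*sigma/E = 2.576 * 21.07 / 3.7 ≈ 14.669276
(z*sigma/E)^2 ≈ 215.187649
round up: n = 216

216


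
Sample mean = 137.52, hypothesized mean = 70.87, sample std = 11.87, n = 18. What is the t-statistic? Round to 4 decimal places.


t = (xbar - mu0) / (s/sqrt(n))
xbar - mu0 = 137.52 - 70.87 = 66.65
sqrt(18) ≈ 4.24264069
s/sqrt(n) = 11.87 / 4.24264069 ≈ 2.79778583
t = 66.65 / 2.79778583 ≈ 23.822410

23.8224


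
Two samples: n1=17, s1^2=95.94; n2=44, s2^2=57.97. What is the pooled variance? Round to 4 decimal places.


sp^2 = ((n1-1)*s1^2 + (n2-1)*s2^2)/(n1+n2-2)
(n1-1)*s1^2 = 16 * 95.94 = 1535.04
(n2-1)*s2^2 = 43 * 57.97 = 2492.71
numerator = 1535.04 + 2492.71 = 4027.75
n1+n2-2 = 59
sp^2 = 4027.75 / 59 = 16111/236 ≈ 68.266949

68.2669


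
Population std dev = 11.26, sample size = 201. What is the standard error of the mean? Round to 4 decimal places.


SE = sigma / sqrt(n)
sqrt(201) ≈ 14.177447
SE = 11.26 / 14.177447 ≈ 0.794219

0.7942


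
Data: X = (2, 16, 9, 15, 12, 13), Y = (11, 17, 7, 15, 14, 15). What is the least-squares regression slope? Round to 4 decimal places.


b = sum((xi-xbar)(yi-ybar)) / sum((xi-xbar)^2)
n = 6, xbar = 67/6 ≈ 11.166667, ybar = 79/6 ≈ 13.166667
Sxy = sum((xi-xbar)(yi-ybar)) = 377/6 ≈ 62.833333
Sxx = sum((xi-xbar)^2) = 785/6 ≈ 130.833333
b = Sxy / Sxx = 377/785 ≈ 0.480255

0.4803


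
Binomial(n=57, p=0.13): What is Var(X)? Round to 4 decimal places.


Var = n*p*(1-p) = 57 * 0.13 * 0.87 = 6.4467

6.4467


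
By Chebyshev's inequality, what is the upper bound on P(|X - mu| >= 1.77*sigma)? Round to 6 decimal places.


P <= 1/k^2
k^2 = 1.77^2 = 3.1329
1/k^2 = 1 / 3.1329 ≈ 0.31919308

0.319193


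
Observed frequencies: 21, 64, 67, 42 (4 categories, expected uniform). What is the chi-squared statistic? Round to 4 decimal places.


chi2 = sum((O-E)^2/E), E = total/4
total = 194, E = 194/4 = 48.5
(21 - 48.5)^2 / 48.5 = 756.25 / 48.5 = 3025/194 ≈ 15.592784
(64 - 48.5)^2 / 48.5 = 240.25 / 48.5 = 961/194 ≈ 4.953608
(67 - 48.5)^2 / 48.5 = 342.25 / 48.5 = 1369/194 ≈ 7.056701
(42 - 48.5)^2 / 48.5 = 42.25 / 48.5 = 169/194 ≈ 0.871134
chi2 = 2762/97 ≈ 28.474227

28.4742


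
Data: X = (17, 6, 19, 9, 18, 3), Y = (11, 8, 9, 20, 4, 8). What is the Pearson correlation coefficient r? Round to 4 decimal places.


r = sum((xi-xbar)(yi-ybar)) / sqrt(sum((xi-xbar)^2) * sum((yi-ybar)^2))
n = 6, xbar = 72/6 = 12, ybar = 60/6 = 10
Sxy = sum((xi-xbar)(yi-ybar)) = -38
Sxx = sum((xi-xbar)^2) = 236
Syy = sum((yi-ybar)^2) = 146
sqrt(Sxx*Syy) ≈ 185.623274
r = Sxy / sqrt(Sxx*Syy) = -38 / 185.623274 ≈ -0.204716

-0.2047


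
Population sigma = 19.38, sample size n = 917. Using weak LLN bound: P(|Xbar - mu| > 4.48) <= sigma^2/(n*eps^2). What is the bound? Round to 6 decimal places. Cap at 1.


bound = min(1, sigma^2/(n*eps^2))
sigma^2 = 19.38^2 = 375.5844
n*eps^2 = 917 * 4.48^2 = 917 * 20.0704 = 18404.5568
sigma^2/(n*eps^2) = 375.5844 / 18404.5568 ≈ 0.02040714

0.020407


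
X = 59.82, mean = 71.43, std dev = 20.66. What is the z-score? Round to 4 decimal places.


z = (X - mu) / sigma
X - mu = 59.82 - 71.43 = -11.61
z = -11.61 / 20.66 = -1161/2066 ≈ -0.561955

-0.5620


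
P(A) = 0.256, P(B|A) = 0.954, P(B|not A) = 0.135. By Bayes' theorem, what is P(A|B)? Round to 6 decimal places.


P(A|B) = P(B|A)*P(A) / P(B), P(B) = P(B|A)*P(A) + P(B|not A)*P(not A)
P(B|A)*P(A) = 0.954 * 0.256 = 0.244224
P(B|not A)*P(not A) = 0.135 * 0.744 = 0.10044
P(B) = 0.244224 + 0.10044 = 0.344664
P(A|B) = 0.244224 / 0.344664 = 3392/4787 ≈ 0.70858575

0.708586


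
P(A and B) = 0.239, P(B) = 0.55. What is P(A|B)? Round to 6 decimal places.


P(A|B) = P(A and B) / P(B) = 0.239 / 0.55 = 239/550 ≈ 0.43454545

0.434545


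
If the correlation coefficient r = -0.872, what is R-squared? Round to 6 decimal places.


R^2 = r^2 = (-0.872)^2 = 0.760384

0.760384


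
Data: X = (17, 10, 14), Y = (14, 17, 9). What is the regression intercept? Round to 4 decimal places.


a = ybar - b*xbar, where b = sum((xi-xbar)(yi-ybar)) / sum((xi-xbar)^2)
n = 3, xbar = 41/3 ≈ 13.666667, ybar = 40/3 ≈ 13.333333
Sxy = sum((xi-xbar)(yi-ybar)) = -38/3 ≈ -12.666667
Sxx = sum((xi-xbar)^2) = 74/3 ≈ 24.666667
b = Sxy / Sxx = -19/37 ≈ -0.513514
a = 13.333333 - (-0.513514) * 13.666667 = 753/37 ≈ 20.351351

20.3514


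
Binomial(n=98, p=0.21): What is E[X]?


E[X] = n*p = 98 * 0.21 = 20.58

20.58


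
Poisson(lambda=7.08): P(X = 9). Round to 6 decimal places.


P = e^(-lam) * lam^k / k!
e^(-7.08) ≈ 0.0008417731
lam^k = 7.08^9 ≈ 44699155.614554
k! = 9! = 362880
P = 0.0008417731 * 44699155.614554 / 362880 ≈ 0.103689

0.103689


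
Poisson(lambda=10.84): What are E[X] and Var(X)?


E[X] = Var(X) = lambda = 10.84

10.84, 10.84


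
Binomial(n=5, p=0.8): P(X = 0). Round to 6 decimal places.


P = C(n,k) * p^k * (1-p)^(n-k)
C(5,0) = 1
p^k = 0.8^0 = 1
(1-p)^(n-k) = 0.2^5 = 0.00032
P = 1 * 1 * 0.00032 = 0.00032

0.000320


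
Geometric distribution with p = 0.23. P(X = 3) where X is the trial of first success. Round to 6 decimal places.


P = (1-p)^(k-1) * p
(1-p)^(k-1) = 0.77^2 = 0.5929
P = 0.5929 * 0.23 = 0.136367

0.136367


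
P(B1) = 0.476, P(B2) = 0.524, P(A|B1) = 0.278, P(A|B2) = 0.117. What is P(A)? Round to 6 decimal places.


P(A) = P(A|B1)*P(B1) + P(A|B2)*P(B2)
P(A|B1)*P(B1) = 0.278 * 0.476 = 0.132328
P(A|B2)*P(B2) = 0.117 * 0.524 = 0.061308
P(A) = 0.132328 + 0.061308 = 0.193636

0.193636


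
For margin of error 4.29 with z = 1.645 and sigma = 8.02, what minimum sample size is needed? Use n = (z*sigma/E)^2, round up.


z*sigma/E = 1.645 * 8.02 / 4.29 ≈ 3.075268
(z*sigma/E)^2 ≈ 9.457274
round up: n = 10

10


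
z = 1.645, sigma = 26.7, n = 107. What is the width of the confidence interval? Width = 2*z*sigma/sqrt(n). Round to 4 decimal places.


width = 2*z*sigma/sqrt(n)
2*z*sigma = 2 * 1.645 * 26.7 = 87.843
sqrt(107) ≈ 10.344080
width = 87.843 / 10.344080 ≈ 8.492103

8.4921


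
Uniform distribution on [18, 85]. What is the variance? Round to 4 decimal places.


Var = (b-a)^2 / 12
(b-a)^2 = (85 - 18)^2 = 4489
Var = 4489/12 ≈ 374.083333

374.0833


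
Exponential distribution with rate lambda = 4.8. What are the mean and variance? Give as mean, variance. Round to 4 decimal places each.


mean = 1/lam, var = 1/lam^2
mean = 1 / 4.8 = 5/24 ≈ 0.208333
lam^2 = 4.8^2 = 23.04
var = 1 / 23.04 = 25/576 ≈ 0.043403

0.2083, 0.0434


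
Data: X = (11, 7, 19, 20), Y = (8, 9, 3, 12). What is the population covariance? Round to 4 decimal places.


Cov = (1/n)*sum((xi-xbar)(yi-ybar))
n = 4, xbar = 57/4 = 14.25, ybar = 32/4 = 8
sum((xi-xbar)(yi-ybar)) = -8
Cov = -8 / 4 = -2

-2.0000


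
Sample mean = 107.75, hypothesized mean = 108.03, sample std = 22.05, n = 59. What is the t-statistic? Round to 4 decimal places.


t = (xbar - mu0) / (s/sqrt(n))
xbar - mu0 = 107.75 - 108.03 = -0.28
sqrt(59) ≈ 7.68114575
s/sqrt(n) = 22.05 / 7.68114575 ≈ 2.87066549
t = -0.28 / 2.87066549 ≈ -0.097538

-0.0975


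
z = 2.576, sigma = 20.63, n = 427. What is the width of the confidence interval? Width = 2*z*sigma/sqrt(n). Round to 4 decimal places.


width = 2*z*sigma/sqrt(n)
2*z*sigma = 2 * 2.576 * 20.63 = 106.28576
sqrt(427) ≈ 20.663978
width = 106.28576 / 20.663978 ≈ 5.143528

5.1435


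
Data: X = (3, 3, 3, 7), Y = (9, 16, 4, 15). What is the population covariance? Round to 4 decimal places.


Cov = (1/n)*sum((xi-xbar)(yi-ybar))
n = 4, xbar = 16/4 = 4, ybar = 44/4 = 11
sum((xi-xbar)(yi-ybar)) = 16
Cov = 16 / 4 = 4

4.0000


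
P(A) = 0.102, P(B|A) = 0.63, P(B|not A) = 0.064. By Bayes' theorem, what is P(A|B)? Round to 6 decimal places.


P(A|B) = P(B|A)*P(A) / P(B), P(B) = P(B|A)*P(A) + P(B|not A)*P(not A)
P(B|A)*P(A) = 0.63 * 0.102 = 0.06426
P(B|not A)*P(not A) = 0.064 * 0.898 = 0.057472
P(B) = 0.06426 + 0.057472 = 0.121732
P(A|B) = 0.06426 / 0.121732 ≈ 0.52788092

0.527881


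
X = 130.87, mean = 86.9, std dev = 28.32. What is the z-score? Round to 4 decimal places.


z = (X - mu) / sigma
X - mu = 130.87 - 86.9 = 43.97
z = 43.97 / 28.32 = 4397/2832 ≈ 1.552613

1.5526


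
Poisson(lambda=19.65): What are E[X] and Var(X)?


E[X] = Var(X) = lambda = 19.65

19.65, 19.65


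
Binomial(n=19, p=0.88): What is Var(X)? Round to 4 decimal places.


Var = n*p*(1-p) = 19 * 0.88 * 0.12 = 2.0064

2.0064


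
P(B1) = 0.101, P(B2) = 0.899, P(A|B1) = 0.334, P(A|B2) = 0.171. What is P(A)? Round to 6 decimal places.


P(A) = P(A|B1)*P(B1) + P(A|B2)*P(B2)
P(A|B1)*P(B1) = 0.334 * 0.101 = 0.033734
P(A|B2)*P(B2) = 0.171 * 0.899 = 0.153729
P(A) = 0.033734 + 0.153729 = 0.187463

0.187463


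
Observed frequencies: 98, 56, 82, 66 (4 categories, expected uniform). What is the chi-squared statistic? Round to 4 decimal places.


chi2 = sum((O-E)^2/E), E = total/4
total = 302, E = 302/4 = 75.5
(98 - 75.5)^2 / 75.5 = 506.25 / 75.5 = 2025/302 ≈ 6.705298
(56 - 75.5)^2 / 75.5 = 380.25 / 75.5 = 1521/302 ≈ 5.036424
(82 - 75.5)^2 / 75.5 = 42.25 / 75.5 = 169/302 ≈ 0.559603
(66 - 75.5)^2 / 75.5 = 90.25 / 75.5 = 361/302 ≈ 1.195364
chi2 = 2038/151 ≈ 13.496689

13.4967


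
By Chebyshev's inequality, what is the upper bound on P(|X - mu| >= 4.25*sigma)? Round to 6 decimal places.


P <= 1/k^2
k^2 = 4.25^2 = 18.0625
1/k^2 = 1 / 18.0625 = 16/289 ≈ 0.05536332

0.055363


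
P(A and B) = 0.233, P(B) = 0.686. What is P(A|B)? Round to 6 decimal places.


P(A|B) = P(A and B) / P(B) = 0.233 / 0.686 = 233/686 ≈ 0.33965015

0.339650


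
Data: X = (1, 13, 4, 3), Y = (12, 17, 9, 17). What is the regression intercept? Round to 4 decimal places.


a = ybar - b*xbar, where b = sum((xi-xbar)(yi-ybar)) / sum((xi-xbar)^2)
n = 4, xbar = 21/4 = 5.25, ybar = 55/4 = 13.75
Sxy = sum((xi-xbar)(yi-ybar)) = 31.25
Sxx = sum((xi-xbar)^2) = 84.75
b = Sxy / Sxx = 125/339 ≈ 0.368732
a = 13.75 - 0.368732 * 5.25 = 1335/113 ≈ 11.814159

11.8142


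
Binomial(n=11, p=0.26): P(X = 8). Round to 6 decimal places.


P = C(n,k) * p^k * (1-p)^(n-k)
C(11,8) = 165
p^k = 0.26^8 ≈ 0.00002088271
(1-p)^(n-k) = 0.74^3 = 0.405224
P = 165 * 0.00002088271 * 0.405224 ≈ 0.001396

0.001396


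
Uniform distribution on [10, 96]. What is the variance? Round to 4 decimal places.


Var = (b-a)^2 / 12
(b-a)^2 = (96 - 10)^2 = 7396
Var = 7396/12 ≈ 616.333333

616.3333


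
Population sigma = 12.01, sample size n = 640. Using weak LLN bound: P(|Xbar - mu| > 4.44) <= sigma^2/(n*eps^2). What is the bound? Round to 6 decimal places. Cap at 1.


bound = min(1, sigma^2/(n*eps^2))
sigma^2 = 12.01^2 = 144.2401
n*eps^2 = 640 * 4.44^2 = 640 * 19.7136 = 12616.704
sigma^2/(n*eps^2) = 144.2401 / 12616.704 ≈ 0.01143247

0.011432


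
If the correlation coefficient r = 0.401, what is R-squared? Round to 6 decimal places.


R^2 = r^2 = (0.401)^2 = 0.160801

0.160801


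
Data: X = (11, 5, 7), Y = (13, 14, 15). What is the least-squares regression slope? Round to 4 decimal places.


b = sum((xi-xbar)(yi-ybar)) / sum((xi-xbar)^2)
n = 3, xbar = 23/3 ≈ 7.666667, ybar = 42/3 = 14
Sxy = sum((xi-xbar)(yi-ybar)) = -4
Sxx = sum((xi-xbar)^2) = 56/3 ≈ 18.666667
b = Sxy / Sxx = -3/14 ≈ -0.214286

-0.2143


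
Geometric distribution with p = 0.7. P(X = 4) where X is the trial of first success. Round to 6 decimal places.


P = (1-p)^(k-1) * p
(1-p)^(k-1) = 0.3^3 = 0.027
P = 0.027 * 0.7 = 0.0189

0.018900


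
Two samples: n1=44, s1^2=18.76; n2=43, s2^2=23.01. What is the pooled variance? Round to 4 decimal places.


sp^2 = ((n1-1)*s1^2 + (n2-1)*s2^2)/(n1+n2-2)
(n1-1)*s1^2 = 43 * 18.76 = 806.68
(n2-1)*s2^2 = 42 * 23.01 = 966.42
numerator = 806.68 + 966.42 = 1773.1
n1+n2-2 = 85
sp^2 = 1773.1 / 85 = 20.86

20.8600


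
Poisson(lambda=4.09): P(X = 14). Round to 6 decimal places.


P = e^(-lam) * lam^k / k!
e^(-4.09) ≈ 0.01673923
lam^k = 4.09^14 ≈ 366544166.451583
k! = 14! = 87178291200
P = 0.01673923 * 366544166.451583 / 87178291200 ≈ 0.000070

0.000070


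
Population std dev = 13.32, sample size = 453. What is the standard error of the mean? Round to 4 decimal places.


SE = sigma / sqrt(n)
sqrt(453) ≈ 21.283797
SE = 13.32 / 21.283797 ≈ 0.625828

0.6258


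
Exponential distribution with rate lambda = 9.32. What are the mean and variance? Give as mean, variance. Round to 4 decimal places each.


mean = 1/lam, var = 1/lam^2
mean = 1 / 9.32 = 25/233 ≈ 0.107296
lam^2 = 9.32^2 = 86.8624
var = 1 / 86.8624 ≈ 0.011512

0.1073, 0.0115


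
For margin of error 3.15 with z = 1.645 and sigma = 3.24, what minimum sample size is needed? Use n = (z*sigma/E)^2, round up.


z*sigma/E = 1.645 * 3.24 / 3.15 = 1.692
(z*sigma/E)^2 = 2.862864
round up: n = 3

3


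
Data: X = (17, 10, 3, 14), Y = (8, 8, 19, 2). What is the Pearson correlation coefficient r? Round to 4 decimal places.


r = sum((xi-xbar)(yi-ybar)) / sqrt(sum((xi-xbar)^2) * sum((yi-ybar)^2))
n = 4, xbar = 44/4 = 11, ybar = 37/4 = 9.25
Sxy = sum((xi-xbar)(yi-ybar)) = -106
Sxx = sum((xi-xbar)^2) = 110
Syy = sum((yi-ybar)^2) = 150.75
sqrt(Sxx*Syy) ≈ 128.773056
r = Sxy / sqrt(Sxx*Syy) = -106 / 128.773056 ≈ -0.823154

-0.8232


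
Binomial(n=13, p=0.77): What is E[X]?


E[X] = n*p = 13 * 0.77 = 10.01

10.01


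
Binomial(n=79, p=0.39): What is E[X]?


E[X] = n*p = 79 * 0.39 = 30.81

30.81


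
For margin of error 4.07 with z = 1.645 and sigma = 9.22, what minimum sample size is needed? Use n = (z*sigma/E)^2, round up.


z*sigma/E = 1.645 * 9.22 / 4.07 ≈ 3.726511
(z*sigma/E)^2 ≈ 13.886885
round up: n = 14

14


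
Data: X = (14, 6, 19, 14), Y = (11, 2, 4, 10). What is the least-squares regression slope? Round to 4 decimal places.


b = sum((xi-xbar)(yi-ybar)) / sum((xi-xbar)^2)
n = 4, xbar = 53/4 = 13.25, ybar = 27/4 = 6.75
Sxy = sum((xi-xbar)(yi-ybar)) = 24.25
Sxx = sum((xi-xbar)^2) = 86.75
b = Sxy / Sxx = 97/347 ≈ 0.279539

0.2795


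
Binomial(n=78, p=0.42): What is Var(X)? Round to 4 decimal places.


Var = n*p*(1-p) = 78 * 0.42 * 0.58 = 19.0008

19.0008


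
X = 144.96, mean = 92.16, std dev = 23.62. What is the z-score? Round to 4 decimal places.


z = (X - mu) / sigma
X - mu = 144.96 - 92.16 = 52.8
z = 52.8 / 23.62 = 2640/1181 ≈ 2.235394

2.2354


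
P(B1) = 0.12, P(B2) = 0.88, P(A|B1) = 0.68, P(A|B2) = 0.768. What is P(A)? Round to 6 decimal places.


P(A) = P(A|B1)*P(B1) + P(A|B2)*P(B2)
P(A|B1)*P(B1) = 0.68 * 0.12 = 0.0816
P(A|B2)*P(B2) = 0.768 * 0.88 = 0.67584
P(A) = 0.0816 + 0.67584 = 0.75744

0.757440


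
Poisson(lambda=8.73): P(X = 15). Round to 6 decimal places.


P = e^(-lam) * lam^k / k!
e^(-8.73) ≈ 0.0001616625
lam^k = 8.73^15 ≈ 130380804231656.261339
k! = 15! = 1307674368000
P = 0.0001616625 * 130380804231656.261339 / 1307674368000 ≈ 0.016118

0.016118


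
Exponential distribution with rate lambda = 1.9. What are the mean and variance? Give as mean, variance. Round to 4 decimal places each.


mean = 1/lam, var = 1/lam^2
mean = 1 / 1.9 = 10/19 ≈ 0.526316
lam^2 = 1.9^2 = 3.61
var = 1 / 3.61 = 100/361 ≈ 0.277008

0.5263, 0.2770


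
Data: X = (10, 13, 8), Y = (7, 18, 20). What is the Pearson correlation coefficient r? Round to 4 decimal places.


r = sum((xi-xbar)(yi-ybar)) / sqrt(sum((xi-xbar)^2) * sum((yi-ybar)^2))
n = 3, xbar = 31/3 ≈ 10.333333, ybar = 45/3 = 15
Sxy = sum((xi-xbar)(yi-ybar)) = -1
Sxx = sum((xi-xbar)^2) = 38/3 ≈ 12.666667
Syy = sum((yi-ybar)^2) = 98
sqrt(Sxx*Syy) ≈ 35.232561
r = Sxy / sqrt(Sxx*Syy) = -1 / 35.232561 ≈ -0.028383

-0.0284


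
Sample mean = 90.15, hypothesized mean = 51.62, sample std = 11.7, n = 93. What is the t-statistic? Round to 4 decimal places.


t = (xbar - mu0) / (s/sqrt(n))
xbar - mu0 = 90.15 - 51.62 = 38.53
sqrt(93) ≈ 9.64365076
s/sqrt(n) = 11.7 / 9.64365076 ≈ 1.21323348
t = 38.53 / 1.21323348 ≈ 31.758108

31.7581


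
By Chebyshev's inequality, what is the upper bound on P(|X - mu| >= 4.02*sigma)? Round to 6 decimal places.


P <= 1/k^2
k^2 = 4.02^2 = 16.1604
1/k^2 = 1 / 16.1604 ≈ 0.06187966

0.061880


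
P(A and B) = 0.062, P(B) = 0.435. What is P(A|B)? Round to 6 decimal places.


P(A|B) = P(A and B) / P(B) = 0.062 / 0.435 = 62/435 ≈ 0.14252874

0.142529


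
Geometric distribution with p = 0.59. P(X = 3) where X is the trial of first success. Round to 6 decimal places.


P = (1-p)^(k-1) * p
(1-p)^(k-1) = 0.41^2 = 0.1681
P = 0.1681 * 0.59 = 0.099179

0.099179


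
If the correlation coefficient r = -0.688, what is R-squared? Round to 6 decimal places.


R^2 = r^2 = (-0.688)^2 = 0.473344

0.473344


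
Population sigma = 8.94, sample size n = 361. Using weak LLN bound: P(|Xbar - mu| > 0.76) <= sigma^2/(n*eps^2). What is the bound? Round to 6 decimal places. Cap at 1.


bound = min(1, sigma^2/(n*eps^2))
sigma^2 = 8.94^2 = 79.9236
n*eps^2 = 361 * 0.76^2 = 361 * 0.5776 = 208.5136
sigma^2/(n*eps^2) = 79.9236 / 208.5136 ≈ 0.38330162

0.383302


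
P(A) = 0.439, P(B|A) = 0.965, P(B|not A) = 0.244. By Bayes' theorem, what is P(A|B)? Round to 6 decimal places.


P(A|B) = P(B|A)*P(A) / P(B), P(B) = P(B|A)*P(A) + P(B|not A)*P(not A)
P(B|A)*P(A) = 0.965 * 0.439 = 0.423635
P(B|not A)*P(not A) = 0.244 * 0.561 = 0.136884
P(B) = 0.423635 + 0.136884 = 0.560519
P(A|B) = 0.423635 / 0.560519 ≈ 0.75579062

0.755791


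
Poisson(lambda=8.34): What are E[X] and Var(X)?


E[X] = Var(X) = lambda = 8.34

8.34, 8.34


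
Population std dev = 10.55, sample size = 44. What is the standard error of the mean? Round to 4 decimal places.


SE = sigma / sqrt(n)
sqrt(44) ≈ 6.633250
SE = 10.55 / 6.633250 ≈ 1.590472

1.5905


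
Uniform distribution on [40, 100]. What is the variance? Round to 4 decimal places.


Var = (b-a)^2 / 12
(b-a)^2 = (100 - 40)^2 = 3600
Var = 3600/12 = 300

300.0000


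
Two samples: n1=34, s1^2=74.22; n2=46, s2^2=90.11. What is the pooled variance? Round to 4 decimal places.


sp^2 = ((n1-1)*s1^2 + (n2-1)*s2^2)/(n1+n2-2)
(n1-1)*s1^2 = 33 * 74.22 = 2449.26
(n2-1)*s2^2 = 45 * 90.11 = 4054.95
numerator = 2449.26 + 4054.95 = 6504.21
n1+n2-2 = 78
sp^2 = 6504.21 / 78 = 216807/2600 ≈ 83.387308

83.3873


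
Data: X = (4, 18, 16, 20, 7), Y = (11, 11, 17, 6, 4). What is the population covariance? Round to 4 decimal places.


Cov = (1/n)*sum((xi-xbar)(yi-ybar))
n = 5, xbar = 65/5 = 13, ybar = 49/5 = 9.8
sum((xi-xbar)(yi-ybar)) = 25
Cov = 25 / 5 = 5

5.0000


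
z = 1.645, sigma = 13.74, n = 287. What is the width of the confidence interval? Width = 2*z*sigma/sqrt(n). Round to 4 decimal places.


width = 2*z*sigma/sqrt(n)
2*z*sigma = 2 * 1.645 * 13.74 = 45.2046
sqrt(287) ≈ 16.941074
width = 45.2046 / 16.941074 ≈ 2.668343

2.6683


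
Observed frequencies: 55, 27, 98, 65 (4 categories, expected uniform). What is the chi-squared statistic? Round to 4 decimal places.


chi2 = sum((O-E)^2/E), E = total/4
total = 245, E = 245/4 = 61.25
(55 - 61.25)^2 / 61.25 = 39.0625 / 61.25 = 125/196 ≈ 0.637755
(27 - 61.25)^2 / 61.25 = 1173.0625 / 61.25 = 18769/980 ≈ 19.152041
(98 - 61.25)^2 / 61.25 = 1350.5625 / 61.25 = 22.05
(65 - 61.25)^2 / 61.25 = 14.0625 / 61.25 = 45/196 ≈ 0.229592
chi2 = 10307/245 ≈ 42.069388

42.0694


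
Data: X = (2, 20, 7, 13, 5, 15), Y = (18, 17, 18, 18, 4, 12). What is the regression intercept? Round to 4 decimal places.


a = ybar - b*xbar, where b = sum((xi-xbar)(yi-ybar)) / sum((xi-xbar)^2)
n = 6, xbar = 62/6 = 31/3 ≈ 10.333333, ybar = 87/6 = 14.5
Sxy = sum((xi-xbar)(yi-ybar)) = 37
Sxx = sum((xi-xbar)^2) = 694/3 ≈ 231.333333
b = Sxy / Sxx = 111/694 ≈ 0.159942
a = 14.5 - 0.159942 * 10.333333 = 4458/347 ≈ 12.847262

12.8473


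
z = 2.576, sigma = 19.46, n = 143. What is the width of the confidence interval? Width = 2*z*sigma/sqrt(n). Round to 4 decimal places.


width = 2*z*sigma/sqrt(n)
2*z*sigma = 2 * 2.576 * 19.46 = 100.25792
sqrt(143) ≈ 11.958261
width = 100.25792 / 11.958261 ≈ 8.383988

8.3840


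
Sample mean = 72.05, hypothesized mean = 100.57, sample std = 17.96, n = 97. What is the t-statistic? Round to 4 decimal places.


t = (xbar - mu0) / (s/sqrt(n))
xbar - mu0 = 72.05 - 100.57 = -28.52
sqrt(97) ≈ 9.84885780
s/sqrt(n) = 17.96 / 9.84885780 ≈ 1.82356171
t = -28.52 / 1.82356171 ≈ -15.639723

-15.6397


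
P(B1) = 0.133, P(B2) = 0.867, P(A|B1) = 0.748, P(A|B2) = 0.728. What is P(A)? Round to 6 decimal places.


P(A) = P(A|B1)*P(B1) + P(A|B2)*P(B2)
P(A|B1)*P(B1) = 0.748 * 0.133 = 0.099484
P(A|B2)*P(B2) = 0.728 * 0.867 = 0.631176
P(A) = 0.099484 + 0.631176 = 0.73066

0.730660


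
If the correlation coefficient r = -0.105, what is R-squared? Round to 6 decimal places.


R^2 = r^2 = (-0.105)^2 = 0.011025

0.011025


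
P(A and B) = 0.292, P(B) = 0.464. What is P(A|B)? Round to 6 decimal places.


P(A|B) = P(A and B) / P(B) = 0.292 / 0.464 = 73/116 ≈ 0.62931034

0.629310


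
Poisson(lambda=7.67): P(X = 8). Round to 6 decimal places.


P = e^(-lam) * lam^k / k!
e^(-7.67) ≈ 0.0004666178
lam^k = 7.67^8 ≈ 11977409.873172
k! = 8! = 40320
P = 0.0004666178 * 11977409.873172 / 40320 ≈ 0.138613

0.138613


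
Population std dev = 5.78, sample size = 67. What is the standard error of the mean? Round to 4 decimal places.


SE = sigma / sqrt(n)
sqrt(67) ≈ 8.185353
SE = 5.78 / 8.185353 ≈ 0.706139

0.7061
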